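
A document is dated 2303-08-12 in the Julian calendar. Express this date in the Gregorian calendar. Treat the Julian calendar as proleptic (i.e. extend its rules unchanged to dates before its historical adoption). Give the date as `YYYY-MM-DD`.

2303-08-28

The Julian–Gregorian offset here is 16 days (Julian trailing).
12 August 2303 Julian + 16 days → 28 August 2303 Gregorian.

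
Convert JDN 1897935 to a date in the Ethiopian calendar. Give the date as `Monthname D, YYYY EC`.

Miyazya 11, 476 EC

JDN 1897935 is 7 April 484 in the proleptic Gregorian calendar.
In the Ethiopian calendar that day is Miyazya 11, 476 EC.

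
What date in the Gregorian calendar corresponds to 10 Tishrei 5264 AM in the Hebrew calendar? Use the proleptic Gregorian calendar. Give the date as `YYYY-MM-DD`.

Julian Day Number of the source date = 2270301.
Converting JDN 2270301 to the Gregorian calendar gives 10 October 1503 CE.

1503-10-10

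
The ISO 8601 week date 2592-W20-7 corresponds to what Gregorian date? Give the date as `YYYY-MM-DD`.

ISO week 1 of 2592 is the week containing the first Thursday of 2592.
Week 20, day 7 (Sunday) lands on 2592-05-20.

2592-05-20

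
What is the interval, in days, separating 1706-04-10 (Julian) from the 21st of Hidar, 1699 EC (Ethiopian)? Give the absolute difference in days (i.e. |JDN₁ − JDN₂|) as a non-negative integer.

First date → JDN 2344274; second date → JDN 2344495.
The interval is |2344274 − 2344495| = 221 days.

221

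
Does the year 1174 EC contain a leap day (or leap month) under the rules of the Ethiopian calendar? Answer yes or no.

no

1174 mod 4 = 2; in the Ethiopian calendar a year is leap when year mod 4 = 3, so it is a common year.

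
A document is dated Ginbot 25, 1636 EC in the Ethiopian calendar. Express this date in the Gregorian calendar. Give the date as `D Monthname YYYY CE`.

30 May 1644 CE

Julian Day Number of the source date = 2321669.
Converting JDN 2321669 to the Gregorian calendar gives 30 May 1644 CE.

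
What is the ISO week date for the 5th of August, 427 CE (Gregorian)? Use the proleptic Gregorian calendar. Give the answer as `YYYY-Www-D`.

0427-W31-4

The weekday is Thursday (ISO weekday 4).
That Thursday belongs to ISO week 31 of ISO year 427.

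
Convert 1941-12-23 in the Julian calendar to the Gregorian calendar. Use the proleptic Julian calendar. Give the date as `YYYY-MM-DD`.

The Julian–Gregorian offset here is 13 days (Julian trailing).
23 December 1941 Julian + 13 days → 5 January 1942 Gregorian.

1942-01-05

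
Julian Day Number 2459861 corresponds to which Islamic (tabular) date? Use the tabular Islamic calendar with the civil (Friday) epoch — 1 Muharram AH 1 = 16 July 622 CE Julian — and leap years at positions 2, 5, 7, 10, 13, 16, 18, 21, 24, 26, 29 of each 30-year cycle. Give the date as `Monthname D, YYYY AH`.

JDN 2459861 is 8 October 2022 in the Gregorian calendar.
In the tabular Islamic calendar that day is Rabi' al-Awwal 12, 1444 AH.

Rabi' al-Awwal 12, 1444 AH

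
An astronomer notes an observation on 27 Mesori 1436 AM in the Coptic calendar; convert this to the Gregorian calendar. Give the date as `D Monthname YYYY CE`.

Julian Day Number of the source date = 2349520.
Converting JDN 2349520 to the Gregorian calendar gives 31 August 1720 CE.

31 August 1720 CE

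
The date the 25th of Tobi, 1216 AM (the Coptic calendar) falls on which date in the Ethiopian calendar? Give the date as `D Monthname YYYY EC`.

Both dates share Julian Day Number 2268953; in the Ethiopian calendar that is 25 Tir 1492 EC.

25 Tir 1492 EC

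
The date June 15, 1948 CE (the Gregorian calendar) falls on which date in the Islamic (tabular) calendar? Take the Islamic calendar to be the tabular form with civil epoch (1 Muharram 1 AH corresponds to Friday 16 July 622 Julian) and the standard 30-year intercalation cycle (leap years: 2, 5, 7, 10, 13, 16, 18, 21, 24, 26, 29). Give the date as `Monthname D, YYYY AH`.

Sha'ban 7, 1367 AH

Both dates share Julian Day Number 2432718; in the tabular Islamic calendar that is 7 Sha'ban 1367 AH.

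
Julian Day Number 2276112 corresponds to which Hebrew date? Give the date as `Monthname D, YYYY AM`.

JDN 2276112 is 7 September 1519 in the proleptic Gregorian calendar.
In the Hebrew calendar that day is Tishrei 2, 5280 AM.

Tishrei 2, 5280 AM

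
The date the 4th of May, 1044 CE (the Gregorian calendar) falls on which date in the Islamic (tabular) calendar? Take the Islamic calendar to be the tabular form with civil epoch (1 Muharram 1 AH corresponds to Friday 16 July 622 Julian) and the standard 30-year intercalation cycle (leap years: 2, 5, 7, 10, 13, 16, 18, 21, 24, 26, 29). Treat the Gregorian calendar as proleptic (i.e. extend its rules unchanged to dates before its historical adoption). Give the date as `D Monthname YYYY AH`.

27 Ramadan 435 AH

Julian Day Number of the source date = 2102497.
Converting JDN 2102497 to the tabular Islamic calendar gives 27 Ramadan 435 AH.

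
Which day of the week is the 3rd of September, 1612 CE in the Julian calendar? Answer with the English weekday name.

Thursday

In the Gregorian calendar this is 13 September 1612 (JDN 2310087).
2310087 ≡ 3 (mod 7); counting from Monday = 0 gives Thursday.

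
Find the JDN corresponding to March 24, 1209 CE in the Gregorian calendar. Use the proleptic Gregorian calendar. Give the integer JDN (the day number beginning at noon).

2162721

JDN 2299161 is 15 October 1582 CE (Gregorian); the target day is −136440 days from there, so JDN = 2162721.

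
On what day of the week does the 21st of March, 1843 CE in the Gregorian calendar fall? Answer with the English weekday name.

Tuesday

Since JDN mod 7 = 1 (0 = Monday), the day is Tuesday.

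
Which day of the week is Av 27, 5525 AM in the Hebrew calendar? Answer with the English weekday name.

This is JDN 2365939 (14 August 1765 Gregorian).
2365939 ≡ 2 (mod 7); counting from Monday = 0 gives Wednesday.

Wednesday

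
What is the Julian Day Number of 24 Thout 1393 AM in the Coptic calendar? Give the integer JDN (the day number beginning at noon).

2333481

Equivalently 1 October 1676 (Gregorian).
JDN 2299161 is 15 October 1582 CE (Gregorian); the target day is +34320 days from there, so JDN = 2333481.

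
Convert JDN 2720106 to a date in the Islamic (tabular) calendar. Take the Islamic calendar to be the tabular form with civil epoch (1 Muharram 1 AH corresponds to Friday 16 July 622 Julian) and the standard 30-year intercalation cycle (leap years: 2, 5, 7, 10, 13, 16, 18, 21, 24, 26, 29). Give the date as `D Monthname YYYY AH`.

4 Sha'ban 2178 AH

JDN 2720106 is 19 April 2735 in the Gregorian calendar.
In the tabular Islamic calendar that day is 4 Sha'ban 2178 AH.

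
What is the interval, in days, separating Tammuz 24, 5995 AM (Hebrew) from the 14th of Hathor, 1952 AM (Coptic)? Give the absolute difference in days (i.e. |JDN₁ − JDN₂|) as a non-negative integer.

JDN of the first date = 2537568.
JDN of the second date = 2537706.
|2537706 − 2537568| = 138.

138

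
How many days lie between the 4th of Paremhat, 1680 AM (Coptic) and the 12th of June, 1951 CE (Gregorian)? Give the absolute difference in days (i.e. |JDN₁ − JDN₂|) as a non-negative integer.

4658

JDN of the first date = 2438468.
JDN of the second date = 2433810.
|2433810 − 2438468| = 4658.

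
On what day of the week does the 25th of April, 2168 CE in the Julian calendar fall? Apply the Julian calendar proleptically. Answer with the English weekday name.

Monday

In the Gregorian calendar this is 9 May 2168 (JDN 2513035).
JDN 2513035 mod 7 = 0, and JDN 0 was a Monday, so this is a Monday.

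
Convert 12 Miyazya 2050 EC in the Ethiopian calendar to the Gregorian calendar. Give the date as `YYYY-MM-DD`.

2058-04-20

Both dates share Julian Day Number 2472839; in the Gregorian calendar that is 20 April 2058 CE.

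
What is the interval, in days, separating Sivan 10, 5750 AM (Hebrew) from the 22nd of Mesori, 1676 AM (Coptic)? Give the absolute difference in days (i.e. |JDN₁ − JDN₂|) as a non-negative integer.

10871

First date → JDN 2448046; second date → JDN 2437175.
The interval is |2448046 − 2437175| = 10871 days.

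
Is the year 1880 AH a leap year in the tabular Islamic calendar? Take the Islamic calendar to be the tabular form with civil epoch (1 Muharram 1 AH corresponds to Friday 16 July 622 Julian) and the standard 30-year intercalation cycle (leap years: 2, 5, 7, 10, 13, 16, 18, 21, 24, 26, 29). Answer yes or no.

Year 1880 AH is year 20 of its 30-year cycle; leap positions are 2, 5, 7, 10, 13, 16, 18, 21, 24, 26, 29, so it is a common year (354 days).

no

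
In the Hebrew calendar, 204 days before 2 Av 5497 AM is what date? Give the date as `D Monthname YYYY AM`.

JDN of 2 Av 5497 AM = 2355697.
2355697 − 204 = 2355493.
JDN 2355493 in the Hebrew calendar is 5 Shevat 5497 AM.

5 Shevat 5497 AM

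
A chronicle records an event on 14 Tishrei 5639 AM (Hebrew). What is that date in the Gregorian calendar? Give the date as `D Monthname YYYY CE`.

11 October 1878 CE

Julian Day Number of the source date = 2407269.
Converting JDN 2407269 to the Gregorian calendar gives 11 October 1878 CE.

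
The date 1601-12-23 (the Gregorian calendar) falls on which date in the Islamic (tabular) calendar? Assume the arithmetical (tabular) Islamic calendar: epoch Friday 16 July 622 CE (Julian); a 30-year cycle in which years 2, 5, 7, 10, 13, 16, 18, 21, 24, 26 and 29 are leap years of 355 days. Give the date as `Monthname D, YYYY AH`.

Jumada al-Thani 27, 1010 AH

Julian Day Number of the source date = 2306170.
Converting JDN 2306170 to the tabular Islamic calendar gives 27 Jumada al-Thani 1010 AH.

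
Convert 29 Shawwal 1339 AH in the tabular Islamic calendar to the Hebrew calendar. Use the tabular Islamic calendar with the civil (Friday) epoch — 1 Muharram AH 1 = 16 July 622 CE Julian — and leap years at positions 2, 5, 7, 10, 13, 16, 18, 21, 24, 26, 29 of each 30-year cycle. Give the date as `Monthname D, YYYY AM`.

The source date corresponds to 6 July 1921 in the Gregorian calendar (JDN 2422877).
That day falls on 30 Sivan 5681 AM in the Hebrew calendar.

Sivan 30, 5681 AM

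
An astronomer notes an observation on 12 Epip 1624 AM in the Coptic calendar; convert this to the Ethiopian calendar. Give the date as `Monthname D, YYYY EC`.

Julian Day Number of the source date = 2418142.
Converting JDN 2418142 to the Ethiopian calendar gives 12 Hamle 1900 EC.

Hamle 12, 1900 EC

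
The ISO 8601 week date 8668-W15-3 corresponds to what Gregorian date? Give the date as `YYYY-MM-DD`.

ISO week 1 of 8668 is the week containing the first Thursday of 8668.
Week 15, day 3 (Wednesday) lands on 8668-04-08.

8668-04-08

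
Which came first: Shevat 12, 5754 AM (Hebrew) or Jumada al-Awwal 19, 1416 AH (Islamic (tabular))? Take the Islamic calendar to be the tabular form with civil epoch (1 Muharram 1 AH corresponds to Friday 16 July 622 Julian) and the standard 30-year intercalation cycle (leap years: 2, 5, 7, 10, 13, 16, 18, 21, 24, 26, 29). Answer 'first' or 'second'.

The two dates have Julian Day Numbers 2449377 and 2450005 respectively.
Since 2449377 < 2450005, the first date comes first.

first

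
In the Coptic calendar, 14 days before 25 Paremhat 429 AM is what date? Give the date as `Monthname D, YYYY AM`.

Paremhat 11, 429 AM

The starting date is JDN 1981561; 1981561 − 14 = 1981547.
JDN 1981547 corresponds to Paremhat 11, 429 AM.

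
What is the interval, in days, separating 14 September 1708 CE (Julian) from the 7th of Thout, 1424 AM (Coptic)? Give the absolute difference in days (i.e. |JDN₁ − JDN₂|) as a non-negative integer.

First date → JDN 2345162; second date → JDN 2344787.
The interval is |2345162 − 2344787| = 375 days.

375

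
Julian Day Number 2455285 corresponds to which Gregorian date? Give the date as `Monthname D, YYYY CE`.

March 29, 2010 CE

JDN 2451545 is 1 Jan 2000; 2455285 is +3740 days from there.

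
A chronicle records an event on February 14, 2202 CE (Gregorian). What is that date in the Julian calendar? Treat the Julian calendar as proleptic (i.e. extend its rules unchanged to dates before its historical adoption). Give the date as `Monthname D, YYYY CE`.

January 30, 2202 CE

The Julian–Gregorian offset here is 15 days (Julian trailing).
14 February 2202 Gregorian − 15 days → 30 January 2202 Julian.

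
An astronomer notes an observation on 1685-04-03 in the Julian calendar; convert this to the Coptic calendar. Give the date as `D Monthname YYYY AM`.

8 Parmouti 1401 AM

The source date corresponds to 13 April 1685 in the Gregorian calendar (JDN 2336597).
That day falls on 8 Parmouti 1401 AM in the Coptic calendar.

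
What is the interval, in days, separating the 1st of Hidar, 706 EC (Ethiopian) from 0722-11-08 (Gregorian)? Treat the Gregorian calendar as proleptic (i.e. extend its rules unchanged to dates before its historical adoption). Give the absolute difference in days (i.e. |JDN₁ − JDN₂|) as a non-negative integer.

3294

JDN of the first date = 1981782.
JDN of the second date = 1985076.
|1985076 − 1981782| = 3294.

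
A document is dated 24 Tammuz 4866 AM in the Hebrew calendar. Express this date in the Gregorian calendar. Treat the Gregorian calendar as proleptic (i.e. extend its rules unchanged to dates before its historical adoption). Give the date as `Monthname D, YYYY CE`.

July 5, 1106 CE

Both dates share Julian Day Number 2125203; in the Gregorian calendar that is 5 July 1106 CE.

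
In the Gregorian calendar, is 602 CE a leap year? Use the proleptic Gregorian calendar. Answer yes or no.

no

602 is not divisible by 4, so it is a common year.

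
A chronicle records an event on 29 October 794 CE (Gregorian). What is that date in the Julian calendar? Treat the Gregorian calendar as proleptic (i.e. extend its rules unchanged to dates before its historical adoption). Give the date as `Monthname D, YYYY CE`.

The Julian–Gregorian offset here is 4 days (Julian trailing).
29 October 794 Gregorian − 4 days → 25 October 794 Julian.

October 25, 794 CE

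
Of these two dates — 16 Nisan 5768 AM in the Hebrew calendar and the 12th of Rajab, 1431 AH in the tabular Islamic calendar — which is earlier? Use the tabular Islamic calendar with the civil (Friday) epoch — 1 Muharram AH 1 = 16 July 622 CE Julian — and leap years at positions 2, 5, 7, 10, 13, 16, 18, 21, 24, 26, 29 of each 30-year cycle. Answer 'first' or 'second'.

Converting both to JDN: 2454578 vs 2455372; the smaller is the first.

first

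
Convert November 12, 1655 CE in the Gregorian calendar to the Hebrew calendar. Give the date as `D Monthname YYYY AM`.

12 Cheshvan 5416 AM

Both dates share Julian Day Number 2325852; in the Hebrew calendar that is 12 Cheshvan 5416 AM.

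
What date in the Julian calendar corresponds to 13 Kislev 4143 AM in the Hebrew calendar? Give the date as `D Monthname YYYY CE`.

5 December 382 CE

The source date corresponds to 6 December 382 in the proleptic Gregorian calendar (JDN 1860922).
That day falls on 5 December 382 CE in the Julian calendar.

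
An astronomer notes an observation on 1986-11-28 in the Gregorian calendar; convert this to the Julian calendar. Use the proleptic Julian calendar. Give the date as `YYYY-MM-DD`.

1986-11-15

The Julian–Gregorian offset here is 13 days (Julian trailing).
28 November 1986 Gregorian − 13 days → 15 November 1986 Julian.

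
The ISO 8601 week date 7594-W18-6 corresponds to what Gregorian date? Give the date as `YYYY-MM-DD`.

7594-05-07

ISO week 1 of 7594 is the week containing the first Thursday of 7594.
Week 18, day 6 (Saturday) lands on 7594-05-07.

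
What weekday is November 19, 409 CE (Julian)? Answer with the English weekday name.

Friday

Equivalently 20 November 409 Gregorian, JDN 1870768.
Since JDN mod 7 = 4 (0 = Monday), the day is Friday.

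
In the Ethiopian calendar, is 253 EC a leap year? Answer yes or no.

253 mod 4 = 1; in the Ethiopian calendar a year is leap when year mod 4 = 3, so it is a common year.

no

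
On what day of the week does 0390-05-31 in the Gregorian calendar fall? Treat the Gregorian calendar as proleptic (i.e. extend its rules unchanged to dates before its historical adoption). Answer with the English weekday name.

Thursday

JDN 1863655 mod 7 = 3, and JDN 0 was a Monday, so this is a Thursday.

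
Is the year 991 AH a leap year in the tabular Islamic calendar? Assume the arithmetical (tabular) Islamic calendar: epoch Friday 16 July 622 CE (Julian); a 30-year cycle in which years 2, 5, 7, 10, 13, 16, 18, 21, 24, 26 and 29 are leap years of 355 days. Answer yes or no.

no

Year 991 AH is year 1 of its 30-year cycle; leap positions are 2, 5, 7, 10, 13, 16, 18, 21, 24, 26, 29, so it is a common year (354 days).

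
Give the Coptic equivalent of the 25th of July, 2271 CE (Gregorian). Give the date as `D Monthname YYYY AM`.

16 Epip 1987 AM

Both dates share Julian Day Number 2550731; in the Coptic calendar that is 16 Epip 1987 AM.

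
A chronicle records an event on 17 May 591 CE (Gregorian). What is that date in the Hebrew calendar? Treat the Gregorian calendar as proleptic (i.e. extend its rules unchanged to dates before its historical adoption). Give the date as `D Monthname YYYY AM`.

16 Iyar 4351 AM

Julian Day Number of the source date = 1937055.
Converting JDN 1937055 to the Hebrew calendar gives 16 Iyar 4351 AM.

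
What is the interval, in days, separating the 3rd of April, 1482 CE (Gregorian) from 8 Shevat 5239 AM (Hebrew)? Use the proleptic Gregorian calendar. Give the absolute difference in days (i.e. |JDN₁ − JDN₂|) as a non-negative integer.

1180

First date → JDN 2262442; second date → JDN 2261262.
The interval is |2262442 − 2261262| = 1180 days.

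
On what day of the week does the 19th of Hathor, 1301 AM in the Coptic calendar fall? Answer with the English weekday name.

Sunday

This is JDN 2299933 (25 November 1584 Gregorian).
JDN 2299933 mod 7 = 6, and JDN 0 was a Monday, so this is a Sunday.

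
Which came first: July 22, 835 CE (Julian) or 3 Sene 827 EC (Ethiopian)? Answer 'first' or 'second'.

second

Converting both to JDN: 2026244 vs 2026189; the smaller is the second.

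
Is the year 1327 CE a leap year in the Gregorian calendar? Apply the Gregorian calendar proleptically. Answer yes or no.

1327 is not divisible by 4, so it is a common year.

no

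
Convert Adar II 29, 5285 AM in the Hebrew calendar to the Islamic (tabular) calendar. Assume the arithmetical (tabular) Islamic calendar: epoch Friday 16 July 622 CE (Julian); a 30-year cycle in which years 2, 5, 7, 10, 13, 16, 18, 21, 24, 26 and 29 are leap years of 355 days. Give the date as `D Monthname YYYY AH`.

29 Jumada al-Awwal 931 AH

The source date corresponds to 3 April 1525 in the proleptic Gregorian calendar (JDN 2278147).
That day falls on 29 Jumada al-Awwal 931 AH in the tabular Islamic calendar.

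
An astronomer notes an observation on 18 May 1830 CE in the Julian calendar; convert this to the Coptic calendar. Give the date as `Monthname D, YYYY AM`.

Pashons 23, 1546 AM

Both dates share Julian Day Number 2389603; in the Coptic calendar that is 23 Pashons 1546 AM.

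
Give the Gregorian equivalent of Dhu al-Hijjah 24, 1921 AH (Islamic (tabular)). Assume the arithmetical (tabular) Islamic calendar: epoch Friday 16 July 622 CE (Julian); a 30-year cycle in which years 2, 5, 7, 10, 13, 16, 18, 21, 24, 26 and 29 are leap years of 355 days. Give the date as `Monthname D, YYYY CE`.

Both dates share Julian Day Number 2629172; in the Gregorian calendar that is 29 April 2486 CE.

April 29, 2486 CE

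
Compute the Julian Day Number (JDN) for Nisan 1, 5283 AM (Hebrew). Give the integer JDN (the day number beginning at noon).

In the proleptic Gregorian calendar the same day is 27 March 1523.
JDN 2299161 is 15 October 1582 CE (Gregorian); the target day is −21752 days from there, so JDN = 2277409.

2277409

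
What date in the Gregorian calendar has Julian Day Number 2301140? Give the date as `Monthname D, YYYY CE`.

Counting from JDN 2299161 = 15 Oct 1582 gives an offset of 1979 days.

March 16, 1588 CE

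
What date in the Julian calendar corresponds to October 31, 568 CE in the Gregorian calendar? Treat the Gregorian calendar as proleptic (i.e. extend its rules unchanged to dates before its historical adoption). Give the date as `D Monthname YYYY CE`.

The Julian–Gregorian offset here is 2 days (Julian trailing).
31 October 568 Gregorian − 2 days → 29 October 568 Julian.

29 October 568 CE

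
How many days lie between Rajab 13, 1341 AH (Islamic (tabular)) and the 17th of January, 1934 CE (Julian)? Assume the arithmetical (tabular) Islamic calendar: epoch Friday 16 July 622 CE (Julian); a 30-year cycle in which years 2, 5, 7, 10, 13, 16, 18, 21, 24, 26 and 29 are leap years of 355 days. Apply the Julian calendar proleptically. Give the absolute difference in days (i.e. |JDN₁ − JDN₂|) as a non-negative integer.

3988

First date → JDN 2423480; second date → JDN 2427468.
The interval is |2423480 − 2427468| = 3988 days.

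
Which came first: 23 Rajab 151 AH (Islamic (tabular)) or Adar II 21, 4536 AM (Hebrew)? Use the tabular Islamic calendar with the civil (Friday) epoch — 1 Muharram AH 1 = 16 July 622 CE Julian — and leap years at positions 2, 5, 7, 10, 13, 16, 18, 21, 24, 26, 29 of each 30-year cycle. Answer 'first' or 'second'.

The two dates have Julian Day Numbers 2001794 and 2004568 respectively.
Since 2001794 < 2004568, the first date comes first.

first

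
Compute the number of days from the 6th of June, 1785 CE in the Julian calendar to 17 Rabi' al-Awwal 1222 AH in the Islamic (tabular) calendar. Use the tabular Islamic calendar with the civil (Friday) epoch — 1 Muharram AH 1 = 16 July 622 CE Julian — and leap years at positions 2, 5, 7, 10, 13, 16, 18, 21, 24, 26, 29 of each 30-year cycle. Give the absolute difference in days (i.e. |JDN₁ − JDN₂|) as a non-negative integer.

JDN of the first date = 2373186.
JDN of the second date = 2381197.
|2381197 − 2373186| = 8011.

8011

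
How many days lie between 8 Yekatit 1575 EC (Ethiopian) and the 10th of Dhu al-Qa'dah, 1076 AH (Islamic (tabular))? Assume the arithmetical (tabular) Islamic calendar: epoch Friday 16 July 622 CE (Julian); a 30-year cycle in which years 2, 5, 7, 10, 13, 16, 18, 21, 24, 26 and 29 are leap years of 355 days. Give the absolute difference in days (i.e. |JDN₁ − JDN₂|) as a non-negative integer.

30407

JDN of the first date = 2299281.
JDN of the second date = 2329688.
|2329688 − 2299281| = 30407.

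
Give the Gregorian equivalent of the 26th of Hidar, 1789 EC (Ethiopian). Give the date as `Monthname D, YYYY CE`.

December 3, 1796 CE

Julian Day Number of the source date = 2377373.
Converting JDN 2377373 to the Gregorian calendar gives 3 December 1796 CE.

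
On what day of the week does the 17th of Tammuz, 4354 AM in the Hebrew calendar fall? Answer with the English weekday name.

In the proleptic Gregorian calendar this is 13 July 594 (JDN 1938208).
Since JDN mod 7 = 6 (0 = Monday), the day is Sunday.

Sunday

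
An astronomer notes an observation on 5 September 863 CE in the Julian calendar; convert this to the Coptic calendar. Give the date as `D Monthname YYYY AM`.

7 Thout 580 AM

The source date corresponds to 9 September 863 in the proleptic Gregorian calendar (JDN 2036516).
That day falls on 7 Thout 580 AM in the Coptic calendar.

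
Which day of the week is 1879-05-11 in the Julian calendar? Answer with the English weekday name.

Friday

Equivalently 23 May 1879 Gregorian, JDN 2407493.
JDN 2407493 mod 7 = 4, and JDN 0 was a Monday, so this is a Friday.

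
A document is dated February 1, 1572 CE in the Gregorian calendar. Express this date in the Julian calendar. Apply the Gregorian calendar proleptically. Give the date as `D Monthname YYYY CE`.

22 January 1572 CE

For dates in this range the Gregorian date is 10 days ahead of the Julian.
1 February 1572 Gregorian − 10 days → 22 January 1572 Julian.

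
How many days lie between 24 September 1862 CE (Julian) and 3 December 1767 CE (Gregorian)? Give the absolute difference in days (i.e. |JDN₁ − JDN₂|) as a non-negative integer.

34640

First date → JDN 2401420; second date → JDN 2366780.
The interval is |2401420 − 2366780| = 34640 days.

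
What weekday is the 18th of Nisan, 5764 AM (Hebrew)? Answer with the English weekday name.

Friday

In the Gregorian calendar this is 9 April 2004 (JDN 2453105).
Since JDN mod 7 = 4 (0 = Monday), the day is Friday.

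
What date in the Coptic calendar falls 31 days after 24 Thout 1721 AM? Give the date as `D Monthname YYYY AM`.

Counting 31 days forward from JDN 2453283 reaches JDN 2453314, which is 25 Paopi 1721 AM.

25 Paopi 1721 AM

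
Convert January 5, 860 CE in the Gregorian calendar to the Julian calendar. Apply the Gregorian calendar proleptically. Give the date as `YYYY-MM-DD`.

0860-01-01

For dates in this range the Gregorian date is 4 days ahead of the Julian.
5 January 860 Gregorian − 4 days → 1 January 860 Julian.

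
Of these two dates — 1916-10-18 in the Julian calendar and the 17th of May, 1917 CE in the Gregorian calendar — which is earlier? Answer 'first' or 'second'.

first

First date → JDN 2421168; second date → JDN 2421366.
JDN 2421168 < JDN 2421366, so the first date is earlier.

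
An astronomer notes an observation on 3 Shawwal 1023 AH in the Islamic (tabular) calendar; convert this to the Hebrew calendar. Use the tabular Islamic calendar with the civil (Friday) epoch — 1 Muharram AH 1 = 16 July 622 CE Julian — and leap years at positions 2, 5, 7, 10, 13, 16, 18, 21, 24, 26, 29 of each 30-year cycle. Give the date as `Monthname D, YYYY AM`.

Kislev 4, 5375 AM

Julian Day Number of the source date = 2310871.
Converting JDN 2310871 to the Hebrew calendar gives 4 Kislev 5375 AM.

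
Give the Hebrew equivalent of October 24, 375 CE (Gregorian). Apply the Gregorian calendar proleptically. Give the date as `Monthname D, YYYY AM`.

Cheshvan 12, 4136 AM

Julian Day Number of the source date = 1858322.
Converting JDN 1858322 to the Hebrew calendar gives 12 Cheshvan 4136 AM.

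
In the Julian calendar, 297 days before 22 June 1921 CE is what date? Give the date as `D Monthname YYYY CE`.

29 August 1920 CE

The starting date is JDN 2422876; 2422876 − 297 = 2422579.
JDN 2422579 corresponds to 29 August 1920 CE.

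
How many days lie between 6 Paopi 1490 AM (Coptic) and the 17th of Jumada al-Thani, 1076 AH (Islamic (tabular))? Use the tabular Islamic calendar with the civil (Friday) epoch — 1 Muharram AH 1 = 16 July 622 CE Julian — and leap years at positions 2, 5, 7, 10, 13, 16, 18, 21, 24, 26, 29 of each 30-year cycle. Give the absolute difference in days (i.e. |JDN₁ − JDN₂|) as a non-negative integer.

JDN of the first date = 2368922.
JDN of the second date = 2329548.
|2329548 − 2368922| = 39374.

39374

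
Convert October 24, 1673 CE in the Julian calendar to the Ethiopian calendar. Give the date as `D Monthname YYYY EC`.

The source date corresponds to 3 November 1673 in the Gregorian calendar (JDN 2332418).
That day falls on 27 Tikimt 1666 EC in the Ethiopian calendar.

27 Tikimt 1666 EC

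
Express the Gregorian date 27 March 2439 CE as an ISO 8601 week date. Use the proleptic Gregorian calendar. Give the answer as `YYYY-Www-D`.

The weekday is Sunday (ISO weekday 7).
That Sunday belongs to ISO week 12 of ISO year 2439.

2439-W12-7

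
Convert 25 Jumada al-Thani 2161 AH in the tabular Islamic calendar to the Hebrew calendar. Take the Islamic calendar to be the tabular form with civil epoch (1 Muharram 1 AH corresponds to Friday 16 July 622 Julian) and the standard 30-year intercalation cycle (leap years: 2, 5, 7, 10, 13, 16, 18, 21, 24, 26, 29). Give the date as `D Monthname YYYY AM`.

The source date corresponds to 13 September 2718 in the Gregorian calendar (JDN 2714044).
That day falls on 26 Elul 6478 AM in the Hebrew calendar.

26 Elul 6478 AM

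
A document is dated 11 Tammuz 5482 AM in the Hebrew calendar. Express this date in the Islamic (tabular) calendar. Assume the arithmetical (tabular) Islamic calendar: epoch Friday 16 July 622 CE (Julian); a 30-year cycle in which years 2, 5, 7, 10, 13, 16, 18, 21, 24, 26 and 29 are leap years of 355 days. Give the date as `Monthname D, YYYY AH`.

Ramadan 12, 1134 AH

Julian Day Number of the source date = 2350184.
Converting JDN 2350184 to the tabular Islamic calendar gives 12 Ramadan 1134 AH.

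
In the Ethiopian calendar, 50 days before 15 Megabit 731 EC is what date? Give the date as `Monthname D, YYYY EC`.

Tir 25, 731 EC

The starting date is JDN 1991047; 1991047 − 50 = 1990997.
JDN 1990997 corresponds to Tir 25, 731 EC.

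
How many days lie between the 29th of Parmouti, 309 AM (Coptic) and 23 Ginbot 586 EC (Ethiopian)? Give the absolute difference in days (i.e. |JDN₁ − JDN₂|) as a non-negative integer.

389

First date → JDN 1937765; second date → JDN 1938154.
The interval is |1937765 − 1938154| = 389 days.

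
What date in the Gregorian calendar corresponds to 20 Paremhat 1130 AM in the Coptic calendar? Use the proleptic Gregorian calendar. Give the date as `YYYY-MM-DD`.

Both dates share Julian Day Number 2237596; in the Gregorian calendar that is 25 March 1414 CE.

1414-03-25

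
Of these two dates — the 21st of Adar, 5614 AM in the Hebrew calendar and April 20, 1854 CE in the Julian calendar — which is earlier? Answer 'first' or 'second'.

Converting both to JDN: 2398299 vs 2398341; the smaller is the first.

first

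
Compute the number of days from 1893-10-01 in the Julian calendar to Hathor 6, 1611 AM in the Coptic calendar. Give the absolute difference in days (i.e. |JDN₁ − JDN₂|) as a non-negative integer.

JDN of the first date = 2412750.
JDN of the second date = 2413147.
|2413147 − 2412750| = 397.

397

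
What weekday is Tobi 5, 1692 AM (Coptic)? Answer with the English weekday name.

Wednesday

Equivalently 14 January 1976 Gregorian, JDN 2442792.
2442792 ≡ 2 (mod 7); counting from Monday = 0 gives Wednesday.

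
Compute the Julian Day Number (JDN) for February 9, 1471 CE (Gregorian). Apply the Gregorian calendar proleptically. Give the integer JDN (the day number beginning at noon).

2258371

JDN 2400001 is 17 November 1858 CE (Gregorian), MJD 0; the target day is −141630 days from there, so JDN = 2258371.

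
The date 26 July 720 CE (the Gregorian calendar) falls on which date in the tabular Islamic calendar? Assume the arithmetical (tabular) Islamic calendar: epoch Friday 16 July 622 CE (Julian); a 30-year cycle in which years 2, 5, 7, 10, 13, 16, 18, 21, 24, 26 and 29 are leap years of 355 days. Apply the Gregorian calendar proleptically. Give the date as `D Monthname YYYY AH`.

Both dates share Julian Day Number 1984241; in the tabular Islamic calendar that is 11 Muharram 102 AH.

11 Muharram 102 AH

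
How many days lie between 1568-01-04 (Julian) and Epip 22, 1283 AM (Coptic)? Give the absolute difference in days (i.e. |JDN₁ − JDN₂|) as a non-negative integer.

JDN of the first date = 2293773.
JDN of the second date = 2293601.
|2293601 − 2293773| = 172.

172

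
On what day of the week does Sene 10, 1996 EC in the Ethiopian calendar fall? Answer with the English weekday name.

Thursday

Equivalently 17 June 2004 Gregorian, JDN 2453174.
Since JDN mod 7 = 3 (0 = Monday), the day is Thursday.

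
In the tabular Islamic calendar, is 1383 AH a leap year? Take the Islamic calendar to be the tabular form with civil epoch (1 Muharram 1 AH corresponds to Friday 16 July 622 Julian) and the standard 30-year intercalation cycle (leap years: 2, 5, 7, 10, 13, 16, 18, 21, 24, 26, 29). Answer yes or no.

Year 1383 AH is year 3 of its 30-year cycle; leap positions are 2, 5, 7, 10, 13, 16, 18, 21, 24, 26, 29, so it is a common year (354 days).

no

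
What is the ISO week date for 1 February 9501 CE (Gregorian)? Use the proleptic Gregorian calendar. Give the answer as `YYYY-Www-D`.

9501-W05-5

The weekday is Friday (ISO weekday 5).
That Friday belongs to ISO week 5 of ISO year 9501.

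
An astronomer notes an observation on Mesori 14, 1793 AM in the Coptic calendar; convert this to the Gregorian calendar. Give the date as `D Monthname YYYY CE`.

Julian Day Number of the source date = 2479901.
Converting JDN 2479901 to the Gregorian calendar gives 20 August 2077 CE.

20 August 2077 CE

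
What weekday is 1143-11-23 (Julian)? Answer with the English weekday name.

Equivalently 30 November 1143 Gregorian, JDN 2138865.
Since JDN mod 7 = 1 (0 = Monday), the day is Tuesday.

Tuesday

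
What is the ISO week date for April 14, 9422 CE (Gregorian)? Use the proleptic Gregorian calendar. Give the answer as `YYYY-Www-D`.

9422-W15-7

The weekday is Sunday (ISO weekday 7).
That Sunday belongs to ISO week 15 of ISO year 9422.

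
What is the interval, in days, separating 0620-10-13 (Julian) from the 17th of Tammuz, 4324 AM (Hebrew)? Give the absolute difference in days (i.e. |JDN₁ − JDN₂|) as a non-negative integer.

JDN of the first date = 1947799.
JDN of the second date = 1927252.
|1927252 − 1947799| = 20547.

20547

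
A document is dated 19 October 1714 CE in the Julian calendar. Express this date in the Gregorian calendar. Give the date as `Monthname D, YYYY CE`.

October 30, 1714 CE

For dates in this range the Gregorian date is 11 days ahead of the Julian.
19 October 1714 Julian + 11 days → 30 October 1714 Gregorian.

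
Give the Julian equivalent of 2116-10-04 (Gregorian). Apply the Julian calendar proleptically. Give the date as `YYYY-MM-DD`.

At this point the Julian calendar is 14 days behind the Gregorian.
4 October 2116 Gregorian − 14 days → 20 September 2116 Julian.

2116-09-20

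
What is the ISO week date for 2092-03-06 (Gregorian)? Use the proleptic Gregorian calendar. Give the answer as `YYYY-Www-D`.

The weekday is Thursday (ISO weekday 4).
That Thursday belongs to ISO week 10 of ISO year 2092.

2092-W10-4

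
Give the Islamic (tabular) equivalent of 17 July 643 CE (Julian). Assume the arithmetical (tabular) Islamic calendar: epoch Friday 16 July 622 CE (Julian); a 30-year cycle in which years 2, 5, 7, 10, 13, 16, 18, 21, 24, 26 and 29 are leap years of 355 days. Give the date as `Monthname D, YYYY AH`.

Sha'ban 23, 22 AH

The source date corresponds to 20 July 643 in the proleptic Gregorian calendar (JDN 1956111).
That day falls on 23 Sha'ban 22 AH in the tabular Islamic calendar.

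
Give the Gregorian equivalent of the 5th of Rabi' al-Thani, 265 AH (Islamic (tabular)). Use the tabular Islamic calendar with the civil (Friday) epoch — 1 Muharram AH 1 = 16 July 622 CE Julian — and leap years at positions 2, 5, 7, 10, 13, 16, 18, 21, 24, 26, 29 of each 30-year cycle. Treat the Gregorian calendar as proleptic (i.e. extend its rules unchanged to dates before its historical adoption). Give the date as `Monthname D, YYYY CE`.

December 9, 878 CE

Julian Day Number of the source date = 2042086.
Converting JDN 2042086 to the Gregorian calendar gives 9 December 878 CE.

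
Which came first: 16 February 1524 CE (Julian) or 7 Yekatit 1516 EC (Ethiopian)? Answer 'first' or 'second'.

second

Converting both to JDN: 2277745 vs 2277731; the smaller is the second.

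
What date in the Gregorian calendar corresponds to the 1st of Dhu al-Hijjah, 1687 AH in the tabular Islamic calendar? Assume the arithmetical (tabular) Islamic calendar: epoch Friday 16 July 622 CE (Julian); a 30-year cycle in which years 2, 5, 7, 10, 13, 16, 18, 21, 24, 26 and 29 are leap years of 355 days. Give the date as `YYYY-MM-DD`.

Julian Day Number of the source date = 2546227.
Converting JDN 2546227 to the Gregorian calendar gives 26 March 2259 CE.

2259-03-26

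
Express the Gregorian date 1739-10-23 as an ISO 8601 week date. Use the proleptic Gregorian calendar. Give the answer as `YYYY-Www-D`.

The weekday is Friday (ISO weekday 5).
That Friday belongs to ISO week 43 of ISO year 1739.

1739-W43-5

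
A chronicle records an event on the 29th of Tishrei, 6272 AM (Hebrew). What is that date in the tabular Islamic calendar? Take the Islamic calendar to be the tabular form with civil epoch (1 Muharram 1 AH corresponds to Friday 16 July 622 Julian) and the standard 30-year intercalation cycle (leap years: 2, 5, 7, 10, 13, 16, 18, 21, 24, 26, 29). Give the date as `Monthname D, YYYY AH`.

The source date corresponds to 22 October 2511 in the Gregorian calendar (JDN 2638478).
That day falls on 28 Rabi' al-Awwal 1948 AH in the tabular Islamic calendar.

Rabi' al-Awwal 28, 1948 AH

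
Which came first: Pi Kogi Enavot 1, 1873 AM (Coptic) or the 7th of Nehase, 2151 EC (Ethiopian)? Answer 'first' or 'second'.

The two dates have Julian Day Numbers 2509138 and 2509844 respectively.
Since 2509138 < 2509844, the first date comes first.

first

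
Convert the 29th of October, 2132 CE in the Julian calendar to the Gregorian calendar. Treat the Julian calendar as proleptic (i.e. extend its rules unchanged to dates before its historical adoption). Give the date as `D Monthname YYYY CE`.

For dates in this range the Gregorian date is 14 days ahead of the Julian.
29 October 2132 Julian + 14 days → 12 November 2132 Gregorian.

12 November 2132 CE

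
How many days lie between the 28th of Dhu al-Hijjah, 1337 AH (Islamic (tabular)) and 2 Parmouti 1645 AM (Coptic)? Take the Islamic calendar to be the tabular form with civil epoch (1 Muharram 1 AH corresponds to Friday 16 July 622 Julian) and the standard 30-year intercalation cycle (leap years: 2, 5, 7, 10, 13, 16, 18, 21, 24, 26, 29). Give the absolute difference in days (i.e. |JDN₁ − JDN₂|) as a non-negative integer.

3486

First date → JDN 2422226; second date → JDN 2425712.
The interval is |2422226 − 2425712| = 3486 days.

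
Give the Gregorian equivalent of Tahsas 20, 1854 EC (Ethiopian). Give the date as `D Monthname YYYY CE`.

Julian Day Number of the source date = 2401138.
Converting JDN 2401138 to the Gregorian calendar gives 28 December 1861 CE.

28 December 1861 CE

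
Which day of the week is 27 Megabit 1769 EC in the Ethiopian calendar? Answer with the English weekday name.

Equivalently 3 April 1777 Gregorian, JDN 2370189.
JDN 2370189 mod 7 = 3, and JDN 0 was a Monday, so this is a Thursday.

Thursday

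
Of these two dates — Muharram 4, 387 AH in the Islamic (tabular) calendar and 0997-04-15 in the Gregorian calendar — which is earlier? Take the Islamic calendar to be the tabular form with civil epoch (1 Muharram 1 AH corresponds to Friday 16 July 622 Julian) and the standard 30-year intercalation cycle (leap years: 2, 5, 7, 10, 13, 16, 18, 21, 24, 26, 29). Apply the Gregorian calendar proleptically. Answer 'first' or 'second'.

first

First date → JDN 2085229; second date → JDN 2085312.
JDN 2085229 < JDN 2085312, so the first date is earlier.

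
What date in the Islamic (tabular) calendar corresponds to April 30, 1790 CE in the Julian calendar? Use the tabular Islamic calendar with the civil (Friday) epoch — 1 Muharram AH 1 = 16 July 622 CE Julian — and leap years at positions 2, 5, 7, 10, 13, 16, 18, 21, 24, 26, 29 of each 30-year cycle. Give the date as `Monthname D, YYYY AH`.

Julian Day Number of the source date = 2374975.
Converting JDN 2374975 to the tabular Islamic calendar gives 26 Sha'ban 1204 AH.

Sha'ban 26, 1204 AH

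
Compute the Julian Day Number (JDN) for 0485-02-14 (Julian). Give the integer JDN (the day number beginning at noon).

In the proleptic Gregorian calendar the same day is 15 February 485.
JDN 2400001 is 17 November 1858 CE (Gregorian), MJD 0; the target day is −501752 days from there, so JDN = 1898249.

1898249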